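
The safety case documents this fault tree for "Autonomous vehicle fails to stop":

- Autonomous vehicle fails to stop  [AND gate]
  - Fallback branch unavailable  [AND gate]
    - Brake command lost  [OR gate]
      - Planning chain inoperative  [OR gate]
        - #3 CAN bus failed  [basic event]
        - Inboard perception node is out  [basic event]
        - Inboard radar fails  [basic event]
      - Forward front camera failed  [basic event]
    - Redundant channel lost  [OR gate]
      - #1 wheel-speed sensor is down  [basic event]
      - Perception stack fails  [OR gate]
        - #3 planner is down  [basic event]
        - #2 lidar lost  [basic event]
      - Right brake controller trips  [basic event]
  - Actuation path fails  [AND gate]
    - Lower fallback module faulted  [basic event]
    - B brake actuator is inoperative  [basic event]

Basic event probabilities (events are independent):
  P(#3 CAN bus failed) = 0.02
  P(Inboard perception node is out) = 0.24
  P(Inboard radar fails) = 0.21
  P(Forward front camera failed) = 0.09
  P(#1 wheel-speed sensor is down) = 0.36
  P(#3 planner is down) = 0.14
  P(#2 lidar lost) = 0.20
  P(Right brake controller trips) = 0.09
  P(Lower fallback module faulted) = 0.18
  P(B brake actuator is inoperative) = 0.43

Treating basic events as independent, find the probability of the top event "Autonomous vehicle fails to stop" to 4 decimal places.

0.0215

P(Planning chain inoperative) [OR] = 1 − (1−0.02) × (1−0.24) × (1−0.21) = 0.411608
P(Brake command lost) [OR] = 1 − (1−0.411608) × (1−0.09) = 0.464563
P(Perception stack fails) [OR] = 1 − (1−0.14) × (1−0.20) = 0.312000
P(Redundant channel lost) [OR] = 1 − (1−0.36) × (1−0.312000) × (1−0.09) = 0.599309
P(Fallback branch unavailable) [AND] = 0.464563 × 0.599309 = 0.278417
P(Actuation path fails) [AND] = 0.18 × 0.43 = 0.077400
P(Autonomous vehicle fails to stop) [AND] = 0.278417 × 0.077400 = 0.021549
Rounded to 4 decimal places: P(Autonomous vehicle fails to stop) ≈ 0.0215.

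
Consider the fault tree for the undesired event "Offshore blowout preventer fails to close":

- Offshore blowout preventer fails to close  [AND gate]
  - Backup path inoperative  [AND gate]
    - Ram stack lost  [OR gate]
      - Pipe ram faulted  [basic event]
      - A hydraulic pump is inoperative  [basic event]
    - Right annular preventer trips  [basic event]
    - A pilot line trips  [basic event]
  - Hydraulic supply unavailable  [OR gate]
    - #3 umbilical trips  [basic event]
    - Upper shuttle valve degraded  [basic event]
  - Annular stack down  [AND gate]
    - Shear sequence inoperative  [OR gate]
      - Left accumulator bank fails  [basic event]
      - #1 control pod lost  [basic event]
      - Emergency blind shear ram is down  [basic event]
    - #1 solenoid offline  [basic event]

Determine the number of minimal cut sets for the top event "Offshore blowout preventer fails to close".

12

Ram stack lost [OR]: union of children's cut sets → 2 cut set(s).
Backup path inoperative [AND]: one cut set from each child combined → 2 × 1 × 1 = 2 cut set(s).
Hydraulic supply unavailable [OR]: union of children's cut sets → 2 cut set(s).
Shear sequence inoperative [OR]: union of children's cut sets → 3 cut set(s).
Annular stack down [AND]: one cut set from each child combined → 3 × 1 = 3 cut set(s).
Offshore blowout preventer fails to close [AND]: one cut set from each child combined → 2 × 2 × 3 = 12 cut set(s).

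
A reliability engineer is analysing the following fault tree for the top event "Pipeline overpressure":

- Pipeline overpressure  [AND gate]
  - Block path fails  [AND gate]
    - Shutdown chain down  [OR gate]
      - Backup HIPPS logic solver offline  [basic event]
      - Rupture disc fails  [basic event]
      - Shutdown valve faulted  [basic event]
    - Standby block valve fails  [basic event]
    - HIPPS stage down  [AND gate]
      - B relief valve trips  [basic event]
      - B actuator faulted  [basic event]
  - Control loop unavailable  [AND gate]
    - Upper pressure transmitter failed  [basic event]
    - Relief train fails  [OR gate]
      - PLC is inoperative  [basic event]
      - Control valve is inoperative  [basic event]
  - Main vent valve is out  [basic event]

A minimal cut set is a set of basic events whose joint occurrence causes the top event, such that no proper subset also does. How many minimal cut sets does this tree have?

6

Shutdown chain down [OR]: union of children's cut sets → 3 cut set(s).
HIPPS stage down [AND]: one cut set from each child combined → 1 × 1 = 1 cut set(s).
Block path fails [AND]: one cut set from each child combined → 3 × 1 × 1 = 3 cut set(s).
Relief train fails [OR]: union of children's cut sets → 2 cut set(s).
Control loop unavailable [AND]: one cut set from each child combined → 1 × 2 = 2 cut set(s).
Pipeline overpressure [AND]: one cut set from each child combined → 3 × 2 × 1 = 6 cut set(s).
Minimal cut sets: {B actuator faulted, B relief valve trips, Backup HIPPS logic solver offline, Main vent valve is out, PLC is inoperative, Standby block valve fails, Upper pressure transmitter failed}; {B actuator faulted, B relief valve trips, Backup HIPPS logic solver offline, Control valve is inoperative, Main vent valve is out, Standby block valve fails, Upper pressure transmitter failed}; {B actuator faulted, B relief valve trips, Main vent valve is out, PLC is inoperative, Rupture disc fails, Standby block valve fails, Upper pressure transmitter failed}; {B actuator faulted, B relief valve trips, Control valve is inoperative, Main vent valve is out, Rupture disc fails, Standby block valve fails, Upper pressure transmitter failed}; {B actuator faulted, B relief valve trips, Main vent valve is out, PLC is inoperative, Shutdown valve faulted, Standby block valve fails, Upper pressure transmitter failed}; {B actuator faulted, B relief valve trips, Control valve is inoperative, Main vent valve is out, Shutdown valve faulted, Standby block valve fails, Upper pressure transmitter failed}.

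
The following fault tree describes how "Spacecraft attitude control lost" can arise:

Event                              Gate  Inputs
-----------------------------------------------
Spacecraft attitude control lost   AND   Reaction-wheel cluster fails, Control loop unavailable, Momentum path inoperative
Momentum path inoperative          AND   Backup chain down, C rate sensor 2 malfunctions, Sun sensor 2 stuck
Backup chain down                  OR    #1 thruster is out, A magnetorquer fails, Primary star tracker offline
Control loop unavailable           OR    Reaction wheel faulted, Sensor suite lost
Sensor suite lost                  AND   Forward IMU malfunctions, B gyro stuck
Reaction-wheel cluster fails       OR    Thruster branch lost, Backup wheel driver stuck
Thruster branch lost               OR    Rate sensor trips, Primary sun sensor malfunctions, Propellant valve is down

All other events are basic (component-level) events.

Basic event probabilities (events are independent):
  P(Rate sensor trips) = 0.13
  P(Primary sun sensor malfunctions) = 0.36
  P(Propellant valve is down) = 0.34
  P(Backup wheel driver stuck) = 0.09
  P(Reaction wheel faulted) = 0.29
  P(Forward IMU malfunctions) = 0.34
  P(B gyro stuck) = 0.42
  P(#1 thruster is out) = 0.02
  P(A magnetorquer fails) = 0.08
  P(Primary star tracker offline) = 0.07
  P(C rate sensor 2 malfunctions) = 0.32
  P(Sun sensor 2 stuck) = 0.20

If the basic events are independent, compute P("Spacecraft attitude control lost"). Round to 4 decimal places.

0.0027

P(Thruster branch lost) [OR] = 1 − (1−0.13) × (1−0.36) × (1−0.34) = 0.632512
P(Reaction-wheel cluster fails) [OR] = 1 − (1−0.632512) × (1−0.09) = 0.665586
P(Sensor suite lost) [AND] = 0.34 × 0.42 = 0.142800
P(Control loop unavailable) [OR] = 1 − (1−0.29) × (1−0.142800) = 0.391388
P(Backup chain down) [OR] = 1 − (1−0.02) × (1−0.08) × (1−0.07) = 0.161512
P(Momentum path inoperative) [AND] = 0.161512 × 0.32 × 0.20 = 0.010337
P(Spacecraft attitude control lost) [AND] = 0.665586 × 0.391388 × 0.010337 = 0.002693
Rounded to 4 decimal places: P(Spacecraft attitude control lost) ≈ 0.0027.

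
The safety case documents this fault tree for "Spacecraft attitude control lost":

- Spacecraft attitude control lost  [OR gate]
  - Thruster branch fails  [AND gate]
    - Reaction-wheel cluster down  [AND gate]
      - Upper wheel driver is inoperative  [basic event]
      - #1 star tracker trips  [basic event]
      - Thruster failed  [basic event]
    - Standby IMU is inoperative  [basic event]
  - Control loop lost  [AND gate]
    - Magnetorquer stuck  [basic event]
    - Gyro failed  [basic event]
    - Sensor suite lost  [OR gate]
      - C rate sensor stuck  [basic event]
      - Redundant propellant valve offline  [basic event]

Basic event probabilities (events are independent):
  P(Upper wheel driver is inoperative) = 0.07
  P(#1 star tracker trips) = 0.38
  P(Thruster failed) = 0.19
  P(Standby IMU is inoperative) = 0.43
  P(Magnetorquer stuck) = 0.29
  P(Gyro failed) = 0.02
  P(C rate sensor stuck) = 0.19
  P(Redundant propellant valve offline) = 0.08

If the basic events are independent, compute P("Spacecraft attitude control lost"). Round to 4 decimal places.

0.0036

P(Reaction-wheel cluster down) [AND] = 0.07 × 0.38 × 0.19 = 0.005054
P(Thruster branch fails) [AND] = 0.005054 × 0.43 = 0.002173
P(Sensor suite lost) [OR] = 1 − (1−0.19) × (1−0.08) = 0.254800
P(Control loop lost) [AND] = 0.29 × 0.02 × 0.254800 = 0.001478
P(Spacecraft attitude control lost) [OR] = 1 − (1−0.002173) × (1−0.001478) = 0.003648
Rounded to 4 decimal places: P(Spacecraft attitude control lost) ≈ 0.0036.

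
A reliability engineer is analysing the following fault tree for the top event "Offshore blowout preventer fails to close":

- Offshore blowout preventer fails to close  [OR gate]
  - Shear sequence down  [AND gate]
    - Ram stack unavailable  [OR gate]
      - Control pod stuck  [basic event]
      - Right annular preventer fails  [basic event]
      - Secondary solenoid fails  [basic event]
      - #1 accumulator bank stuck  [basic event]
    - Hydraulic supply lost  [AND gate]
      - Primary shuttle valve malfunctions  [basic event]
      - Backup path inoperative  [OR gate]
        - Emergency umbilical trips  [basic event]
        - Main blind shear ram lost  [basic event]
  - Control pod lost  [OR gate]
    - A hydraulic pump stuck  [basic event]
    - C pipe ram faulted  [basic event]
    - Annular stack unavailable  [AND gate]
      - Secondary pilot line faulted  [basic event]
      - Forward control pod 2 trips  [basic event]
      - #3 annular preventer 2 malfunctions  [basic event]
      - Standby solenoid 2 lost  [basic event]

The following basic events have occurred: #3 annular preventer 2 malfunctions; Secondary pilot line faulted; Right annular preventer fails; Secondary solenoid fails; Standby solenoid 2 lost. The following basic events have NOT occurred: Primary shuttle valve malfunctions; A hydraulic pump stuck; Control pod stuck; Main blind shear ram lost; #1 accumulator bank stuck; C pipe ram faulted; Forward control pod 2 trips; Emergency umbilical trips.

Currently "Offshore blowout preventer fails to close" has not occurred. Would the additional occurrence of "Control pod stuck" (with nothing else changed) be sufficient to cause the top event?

No

Counterfactual: set "Control pod stuck" to occurred.
Ram stack unavailable [OR]: Control pod stuck=occurs, Right annular preventer fails=occurs, Secondary solenoid fails=occurs, #1 accumulator bank stuck=not → at least one input occurs → occurs.
Backup path inoperative [OR]: Emergency umbilical trips=not, Main blind shear ram lost=not → no input occurs → does not occur.
Hydraulic supply lost [AND]: Primary shuttle valve malfunctions=not, Backup path inoperative=not → not all inputs occur → does not occur.
Shear sequence down [AND]: Ram stack unavailable=occurs, Hydraulic supply lost=not → not all inputs occur → does not occur.
Annular stack unavailable [AND]: Secondary pilot line faulted=occurs, Forward control pod 2 trips=not, #3 annular preventer 2 malfunctions=occurs, Standby solenoid 2 lost=occurs → not all inputs occur → does not occur.
Control pod lost [OR]: A hydraulic pump stuck=not, C pipe ram faulted=not, Annular stack unavailable=not → no input occurs → does not occur.
Offshore blowout preventer fails to close [OR]: Shear sequence down=not, Control pod lost=not → no input occurs → does not occur.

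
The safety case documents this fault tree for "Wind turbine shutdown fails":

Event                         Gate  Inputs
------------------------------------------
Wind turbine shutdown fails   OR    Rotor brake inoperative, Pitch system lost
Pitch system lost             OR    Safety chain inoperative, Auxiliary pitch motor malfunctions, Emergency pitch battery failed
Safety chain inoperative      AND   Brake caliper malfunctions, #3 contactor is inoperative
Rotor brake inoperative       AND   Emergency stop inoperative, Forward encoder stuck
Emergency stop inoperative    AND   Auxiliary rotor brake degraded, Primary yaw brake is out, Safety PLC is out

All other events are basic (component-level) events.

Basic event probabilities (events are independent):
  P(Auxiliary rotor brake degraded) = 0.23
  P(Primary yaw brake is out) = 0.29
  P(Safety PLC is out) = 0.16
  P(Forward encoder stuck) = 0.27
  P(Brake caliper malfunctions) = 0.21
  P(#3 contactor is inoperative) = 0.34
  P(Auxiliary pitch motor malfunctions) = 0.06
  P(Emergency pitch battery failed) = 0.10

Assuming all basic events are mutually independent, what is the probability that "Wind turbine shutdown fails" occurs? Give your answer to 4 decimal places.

P(Emergency stop inoperative) [AND] = 0.23 × 0.29 × 0.16 = 0.010672
P(Rotor brake inoperative) [AND] = 0.010672 × 0.27 = 0.002881
P(Safety chain inoperative) [AND] = 0.21 × 0.34 = 0.071400
P(Pitch system lost) [OR] = 1 − (1−0.071400) × (1−0.06) × (1−0.10) = 0.214404
P(Wind turbine shutdown fails) [OR] = 1 − (1−0.002881) × (1−0.214404) = 0.216667
Rounded to 4 decimal places: P(Wind turbine shutdown fails) ≈ 0.2167.

0.2167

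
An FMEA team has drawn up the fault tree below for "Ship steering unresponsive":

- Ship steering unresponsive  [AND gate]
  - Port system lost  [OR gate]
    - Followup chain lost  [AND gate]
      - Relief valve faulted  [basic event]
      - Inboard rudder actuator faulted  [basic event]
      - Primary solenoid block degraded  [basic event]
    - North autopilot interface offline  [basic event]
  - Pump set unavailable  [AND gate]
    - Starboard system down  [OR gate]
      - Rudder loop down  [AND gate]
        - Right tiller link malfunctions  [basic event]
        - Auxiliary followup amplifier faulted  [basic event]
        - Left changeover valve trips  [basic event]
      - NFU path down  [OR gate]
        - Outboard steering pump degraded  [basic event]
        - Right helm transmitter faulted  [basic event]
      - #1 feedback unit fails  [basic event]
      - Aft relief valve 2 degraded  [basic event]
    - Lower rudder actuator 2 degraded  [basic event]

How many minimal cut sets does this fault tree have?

Followup chain lost [AND]: one cut set from each child combined → 1 × 1 × 1 = 1 cut set(s).
Port system lost [OR]: union of children's cut sets → 2 cut set(s).
Rudder loop down [AND]: one cut set from each child combined → 1 × 1 × 1 = 1 cut set(s).
NFU path down [OR]: union of children's cut sets → 2 cut set(s).
Starboard system down [OR]: union of children's cut sets → 5 cut set(s).
Pump set unavailable [AND]: one cut set from each child combined → 5 × 1 = 5 cut set(s).
Ship steering unresponsive [AND]: one cut set from each child combined → 2 × 5 = 10 cut set(s).
Minimal cut sets: {Auxiliary followup amplifier faulted, Inboard rudder actuator faulted, Left changeover valve trips, Lower rudder actuator 2 degraded, Primary solenoid block degraded, Relief valve faulted, Right tiller link malfunctions}; {Inboard rudder actuator faulted, Lower rudder actuator 2 degraded, Outboard steering pump degraded, Primary solenoid block degraded, Relief valve faulted}; {Inboard rudder actuator faulted, Lower rudder actuator 2 degraded, Primary solenoid block degraded, Relief valve faulted, Right helm transmitter faulted}; {#1 feedback unit fails, Inboard rudder actuator faulted, Lower rudder actuator 2 degraded, Primary solenoid block degraded, Relief valve faulted}; {Aft relief valve 2 degraded, Inboard rudder actuator faulted, Lower rudder actuator 2 degraded, Primary solenoid block degraded, Relief valve faulted}; {Auxiliary followup amplifier faulted, Left changeover valve trips, Lower rudder actuator 2 degraded, North autopilot interface offline, Right tiller link malfunctions}; {Lower rudder actuator 2 degraded, North autopilot interface offline, Outboard steering pump degraded}; {Lower rudder actuator 2 degraded, North autopilot interface offline, Right helm transmitter faulted}; {#1 feedback unit fails, Lower rudder actuator 2 degraded, North autopilot interface offline}; {Aft relief valve 2 degraded, Lower rudder actuator 2 degraded, North autopilot interface offline}.

10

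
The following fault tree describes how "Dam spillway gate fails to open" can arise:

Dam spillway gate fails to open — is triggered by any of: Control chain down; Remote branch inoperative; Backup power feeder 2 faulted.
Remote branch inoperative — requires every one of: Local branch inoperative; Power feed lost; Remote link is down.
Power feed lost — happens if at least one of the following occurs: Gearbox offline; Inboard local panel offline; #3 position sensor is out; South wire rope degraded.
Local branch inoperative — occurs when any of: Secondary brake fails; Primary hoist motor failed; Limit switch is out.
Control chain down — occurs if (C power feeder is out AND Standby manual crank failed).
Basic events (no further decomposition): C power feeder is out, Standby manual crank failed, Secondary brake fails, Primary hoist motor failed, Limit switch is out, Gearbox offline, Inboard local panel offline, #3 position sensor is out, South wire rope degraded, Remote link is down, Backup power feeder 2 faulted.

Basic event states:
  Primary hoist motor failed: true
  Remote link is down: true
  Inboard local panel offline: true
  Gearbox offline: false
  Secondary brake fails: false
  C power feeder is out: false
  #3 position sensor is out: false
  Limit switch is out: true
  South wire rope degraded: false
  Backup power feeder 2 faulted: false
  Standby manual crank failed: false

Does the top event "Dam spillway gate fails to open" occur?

Yes

Control chain down [AND]: C power feeder is out=not, Standby manual crank failed=not → not all inputs occur → does not occur.
Local branch inoperative [OR]: Secondary brake fails=not, Primary hoist motor failed=occurs, Limit switch is out=occurs → at least one input occurs → occurs.
Power feed lost [OR]: Gearbox offline=not, Inboard local panel offline=occurs, #3 position sensor is out=not, South wire rope degraded=not → at least one input occurs → occurs.
Remote branch inoperative [AND]: Local branch inoperative=occurs, Power feed lost=occurs, Remote link is down=occurs → all inputs occur → occurs.
Dam spillway gate fails to open [OR]: Control chain down=not, Remote branch inoperative=occurs, Backup power feeder 2 faulted=not → at least one input occurs → occurs.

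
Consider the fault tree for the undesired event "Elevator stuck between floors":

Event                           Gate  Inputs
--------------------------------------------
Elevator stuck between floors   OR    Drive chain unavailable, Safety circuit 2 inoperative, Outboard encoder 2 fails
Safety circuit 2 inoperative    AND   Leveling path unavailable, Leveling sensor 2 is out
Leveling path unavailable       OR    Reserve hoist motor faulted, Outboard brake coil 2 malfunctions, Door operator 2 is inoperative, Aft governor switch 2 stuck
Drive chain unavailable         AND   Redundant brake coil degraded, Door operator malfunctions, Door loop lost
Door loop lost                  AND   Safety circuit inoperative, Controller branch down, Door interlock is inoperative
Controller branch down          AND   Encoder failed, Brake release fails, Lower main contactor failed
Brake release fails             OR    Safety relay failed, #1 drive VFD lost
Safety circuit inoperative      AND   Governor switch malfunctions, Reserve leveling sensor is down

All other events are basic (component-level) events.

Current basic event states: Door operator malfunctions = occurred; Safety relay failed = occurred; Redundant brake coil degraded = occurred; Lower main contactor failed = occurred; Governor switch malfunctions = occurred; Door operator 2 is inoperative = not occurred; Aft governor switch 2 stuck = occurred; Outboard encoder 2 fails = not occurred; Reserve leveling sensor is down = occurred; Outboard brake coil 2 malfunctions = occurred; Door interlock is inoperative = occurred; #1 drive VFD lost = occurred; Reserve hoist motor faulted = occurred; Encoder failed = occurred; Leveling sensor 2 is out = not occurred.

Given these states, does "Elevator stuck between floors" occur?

Safety circuit inoperative [AND]: Governor switch malfunctions=occurs, Reserve leveling sensor is down=occurs → all inputs occur → occurs.
Brake release fails [OR]: Safety relay failed=occurs, #1 drive VFD lost=occurs → at least one input occurs → occurs.
Controller branch down [AND]: Encoder failed=occurs, Brake release fails=occurs, Lower main contactor failed=occurs → all inputs occur → occurs.
Door loop lost [AND]: Safety circuit inoperative=occurs, Controller branch down=occurs, Door interlock is inoperative=occurs → all inputs occur → occurs.
Drive chain unavailable [AND]: Redundant brake coil degraded=occurs, Door operator malfunctions=occurs, Door loop lost=occurs → all inputs occur → occurs.
Leveling path unavailable [OR]: Reserve hoist motor faulted=occurs, Outboard brake coil 2 malfunctions=occurs, Door operator 2 is inoperative=not, Aft governor switch 2 stuck=occurs → at least one input occurs → occurs.
Safety circuit 2 inoperative [AND]: Leveling path unavailable=occurs, Leveling sensor 2 is out=not → not all inputs occur → does not occur.
Elevator stuck between floors [OR]: Drive chain unavailable=occurs, Safety circuit 2 inoperative=not, Outboard encoder 2 fails=not → at least one input occurs → occurs.

Yes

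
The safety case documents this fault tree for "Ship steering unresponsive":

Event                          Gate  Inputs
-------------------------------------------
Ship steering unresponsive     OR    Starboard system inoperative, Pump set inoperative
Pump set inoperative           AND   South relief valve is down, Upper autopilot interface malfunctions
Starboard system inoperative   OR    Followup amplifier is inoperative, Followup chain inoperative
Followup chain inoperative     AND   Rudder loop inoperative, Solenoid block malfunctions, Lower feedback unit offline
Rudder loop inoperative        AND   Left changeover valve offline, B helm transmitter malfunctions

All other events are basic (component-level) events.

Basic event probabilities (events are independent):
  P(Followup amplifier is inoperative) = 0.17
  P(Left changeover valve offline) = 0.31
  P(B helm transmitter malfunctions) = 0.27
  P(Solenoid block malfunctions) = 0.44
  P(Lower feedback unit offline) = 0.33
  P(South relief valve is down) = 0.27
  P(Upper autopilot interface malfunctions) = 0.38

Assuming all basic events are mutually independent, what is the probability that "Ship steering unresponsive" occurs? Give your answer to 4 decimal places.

P(Rudder loop inoperative) [AND] = 0.31 × 0.27 = 0.083700
P(Followup chain inoperative) [AND] = 0.083700 × 0.44 × 0.33 = 0.012153
P(Starboard system inoperative) [OR] = 1 − (1−0.17) × (1−0.012153) = 0.180087
P(Pump set inoperative) [AND] = 0.27 × 0.38 = 0.102600
P(Ship steering unresponsive) [OR] = 1 − (1−0.180087) × (1−0.102600) = 0.264210
Rounded to 4 decimal places: P(Ship steering unresponsive) ≈ 0.2642.

0.2642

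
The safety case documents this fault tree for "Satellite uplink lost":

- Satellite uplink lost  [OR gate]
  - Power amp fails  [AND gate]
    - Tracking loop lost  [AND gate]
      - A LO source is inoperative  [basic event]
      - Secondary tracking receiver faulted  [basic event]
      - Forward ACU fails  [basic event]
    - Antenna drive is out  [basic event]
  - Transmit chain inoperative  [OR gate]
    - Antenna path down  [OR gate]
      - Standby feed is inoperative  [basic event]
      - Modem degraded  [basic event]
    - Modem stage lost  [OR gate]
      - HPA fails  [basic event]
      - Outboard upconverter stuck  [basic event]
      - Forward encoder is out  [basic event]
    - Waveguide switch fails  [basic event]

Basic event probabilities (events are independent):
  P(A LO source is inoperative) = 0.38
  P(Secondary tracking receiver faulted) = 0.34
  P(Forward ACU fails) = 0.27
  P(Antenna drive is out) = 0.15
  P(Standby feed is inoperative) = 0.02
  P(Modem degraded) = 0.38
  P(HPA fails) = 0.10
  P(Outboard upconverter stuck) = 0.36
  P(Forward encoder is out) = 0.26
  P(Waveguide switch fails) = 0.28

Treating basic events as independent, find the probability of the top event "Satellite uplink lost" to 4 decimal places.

0.8145

P(Tracking loop lost) [AND] = 0.38 × 0.34 × 0.27 = 0.034884
P(Power amp fails) [AND] = 0.034884 × 0.15 = 0.005233
P(Antenna path down) [OR] = 1 − (1−0.02) × (1−0.38) = 0.392400
P(Modem stage lost) [OR] = 1 − (1−0.10) × (1−0.36) × (1−0.26) = 0.573760
P(Transmit chain inoperative) [OR] = 1 − (1−0.392400) × (1−0.573760) × (1−0.28) = 0.813532
P(Satellite uplink lost) [OR] = 1 − (1−0.005233) × (1−0.813532) = 0.814508
Rounded to 4 decimal places: P(Satellite uplink lost) ≈ 0.8145.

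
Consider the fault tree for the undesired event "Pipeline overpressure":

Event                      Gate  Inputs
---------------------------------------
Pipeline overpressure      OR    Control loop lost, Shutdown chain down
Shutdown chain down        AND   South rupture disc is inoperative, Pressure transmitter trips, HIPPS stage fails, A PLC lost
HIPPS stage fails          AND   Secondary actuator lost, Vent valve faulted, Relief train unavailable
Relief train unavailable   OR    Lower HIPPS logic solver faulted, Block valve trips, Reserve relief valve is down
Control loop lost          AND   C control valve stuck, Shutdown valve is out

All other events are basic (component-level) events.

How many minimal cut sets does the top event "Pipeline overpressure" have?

4

Control loop lost [AND]: one cut set from each child combined → 1 × 1 = 1 cut set(s).
Relief train unavailable [OR]: union of children's cut sets → 3 cut set(s).
HIPPS stage fails [AND]: one cut set from each child combined → 1 × 1 × 3 = 3 cut set(s).
Shutdown chain down [AND]: one cut set from each child combined → 1 × 1 × 3 × 1 = 3 cut set(s).
Pipeline overpressure [OR]: union of children's cut sets → 4 cut set(s).
Minimal cut sets: {C control valve stuck, Shutdown valve is out}; {A PLC lost, Lower HIPPS logic solver faulted, Pressure transmitter trips, Secondary actuator lost, South rupture disc is inoperative, Vent valve faulted}; {A PLC lost, Block valve trips, Pressure transmitter trips, Secondary actuator lost, South rupture disc is inoperative, Vent valve faulted}; {A PLC lost, Pressure transmitter trips, Reserve relief valve is down, Secondary actuator lost, South rupture disc is inoperative, Vent valve faulted}.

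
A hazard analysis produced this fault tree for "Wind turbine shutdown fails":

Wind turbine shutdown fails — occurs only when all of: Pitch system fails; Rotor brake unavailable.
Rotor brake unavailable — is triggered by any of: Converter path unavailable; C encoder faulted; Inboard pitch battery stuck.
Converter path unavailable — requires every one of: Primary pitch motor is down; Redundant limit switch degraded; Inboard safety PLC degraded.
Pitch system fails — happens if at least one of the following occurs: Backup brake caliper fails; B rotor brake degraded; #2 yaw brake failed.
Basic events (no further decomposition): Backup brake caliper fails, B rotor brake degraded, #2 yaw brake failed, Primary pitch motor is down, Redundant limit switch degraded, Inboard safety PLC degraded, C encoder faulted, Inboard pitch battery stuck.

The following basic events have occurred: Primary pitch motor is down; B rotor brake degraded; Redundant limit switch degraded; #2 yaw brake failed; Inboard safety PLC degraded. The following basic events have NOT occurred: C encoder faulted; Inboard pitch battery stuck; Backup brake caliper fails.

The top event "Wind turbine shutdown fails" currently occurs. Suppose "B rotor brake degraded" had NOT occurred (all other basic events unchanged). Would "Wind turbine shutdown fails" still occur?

Yes

Counterfactual: set "B rotor brake degraded" to not occurred.
Pitch system fails [OR]: Backup brake caliper fails=not, B rotor brake degraded=not, #2 yaw brake failed=occurs → at least one input occurs → occurs.
Converter path unavailable [AND]: Primary pitch motor is down=occurs, Redundant limit switch degraded=occurs, Inboard safety PLC degraded=occurs → all inputs occur → occurs.
Rotor brake unavailable [OR]: Converter path unavailable=occurs, C encoder faulted=not, Inboard pitch battery stuck=not → at least one input occurs → occurs.
Wind turbine shutdown fails [AND]: Pitch system fails=occurs, Rotor brake unavailable=occurs → all inputs occur → occurs.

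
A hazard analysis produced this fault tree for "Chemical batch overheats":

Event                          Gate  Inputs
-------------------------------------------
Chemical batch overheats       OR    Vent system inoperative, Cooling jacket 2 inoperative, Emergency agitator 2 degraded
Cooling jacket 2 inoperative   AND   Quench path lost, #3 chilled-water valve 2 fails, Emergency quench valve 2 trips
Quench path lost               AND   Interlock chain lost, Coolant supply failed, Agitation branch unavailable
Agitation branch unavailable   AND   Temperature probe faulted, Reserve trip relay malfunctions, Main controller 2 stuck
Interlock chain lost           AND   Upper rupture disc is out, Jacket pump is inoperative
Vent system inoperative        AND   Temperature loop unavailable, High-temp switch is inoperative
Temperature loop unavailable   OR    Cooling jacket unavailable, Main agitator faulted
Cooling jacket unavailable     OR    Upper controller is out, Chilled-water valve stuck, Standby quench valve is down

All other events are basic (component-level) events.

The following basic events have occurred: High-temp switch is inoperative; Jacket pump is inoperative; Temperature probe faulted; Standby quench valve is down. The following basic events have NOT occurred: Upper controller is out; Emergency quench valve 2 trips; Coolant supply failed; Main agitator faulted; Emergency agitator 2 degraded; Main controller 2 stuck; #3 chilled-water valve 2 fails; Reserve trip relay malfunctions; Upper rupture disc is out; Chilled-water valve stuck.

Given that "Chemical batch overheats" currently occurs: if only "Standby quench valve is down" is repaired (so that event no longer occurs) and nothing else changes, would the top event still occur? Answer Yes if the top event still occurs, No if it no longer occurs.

Counterfactual: set "Standby quench valve is down" to not occurred.
Cooling jacket unavailable [OR]: Upper controller is out=not, Chilled-water valve stuck=not, Standby quench valve is down=not → no input occurs → does not occur.
Temperature loop unavailable [OR]: Cooling jacket unavailable=not, Main agitator faulted=not → no input occurs → does not occur.
Vent system inoperative [AND]: Temperature loop unavailable=not, High-temp switch is inoperative=occurs → not all inputs occur → does not occur.
Interlock chain lost [AND]: Upper rupture disc is out=not, Jacket pump is inoperative=occurs → not all inputs occur → does not occur.
Agitation branch unavailable [AND]: Temperature probe faulted=occurs, Reserve trip relay malfunctions=not, Main controller 2 stuck=not → not all inputs occur → does not occur.
Quench path lost [AND]: Interlock chain lost=not, Coolant supply failed=not, Agitation branch unavailable=not → not all inputs occur → does not occur.
Cooling jacket 2 inoperative [AND]: Quench path lost=not, #3 chilled-water valve 2 fails=not, Emergency quench valve 2 trips=not → not all inputs occur → does not occur.
Chemical batch overheats [OR]: Vent system inoperative=not, Cooling jacket 2 inoperative=not, Emergency agitator 2 degraded=not → no input occurs → does not occur.

No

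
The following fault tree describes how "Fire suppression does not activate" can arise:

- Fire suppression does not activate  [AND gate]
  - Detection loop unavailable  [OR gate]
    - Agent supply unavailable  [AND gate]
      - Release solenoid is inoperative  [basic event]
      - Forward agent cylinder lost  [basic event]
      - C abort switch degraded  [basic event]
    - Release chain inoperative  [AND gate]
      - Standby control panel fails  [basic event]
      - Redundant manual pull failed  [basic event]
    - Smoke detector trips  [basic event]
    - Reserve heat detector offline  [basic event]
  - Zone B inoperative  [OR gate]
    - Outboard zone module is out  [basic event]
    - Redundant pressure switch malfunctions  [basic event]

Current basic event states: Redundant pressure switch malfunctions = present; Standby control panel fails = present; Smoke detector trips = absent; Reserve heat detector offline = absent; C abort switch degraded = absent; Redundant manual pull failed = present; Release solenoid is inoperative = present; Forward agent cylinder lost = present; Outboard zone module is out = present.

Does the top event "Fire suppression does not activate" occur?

Yes

Agent supply unavailable [AND]: Release solenoid is inoperative=occurs, Forward agent cylinder lost=occurs, C abort switch degraded=not → not all inputs occur → does not occur.
Release chain inoperative [AND]: Standby control panel fails=occurs, Redundant manual pull failed=occurs → all inputs occur → occurs.
Detection loop unavailable [OR]: Agent supply unavailable=not, Release chain inoperative=occurs, Smoke detector trips=not, Reserve heat detector offline=not → at least one input occurs → occurs.
Zone B inoperative [OR]: Outboard zone module is out=occurs, Redundant pressure switch malfunctions=occurs → at least one input occurs → occurs.
Fire suppression does not activate [AND]: Detection loop unavailable=occurs, Zone B inoperative=occurs → all inputs occur → occurs.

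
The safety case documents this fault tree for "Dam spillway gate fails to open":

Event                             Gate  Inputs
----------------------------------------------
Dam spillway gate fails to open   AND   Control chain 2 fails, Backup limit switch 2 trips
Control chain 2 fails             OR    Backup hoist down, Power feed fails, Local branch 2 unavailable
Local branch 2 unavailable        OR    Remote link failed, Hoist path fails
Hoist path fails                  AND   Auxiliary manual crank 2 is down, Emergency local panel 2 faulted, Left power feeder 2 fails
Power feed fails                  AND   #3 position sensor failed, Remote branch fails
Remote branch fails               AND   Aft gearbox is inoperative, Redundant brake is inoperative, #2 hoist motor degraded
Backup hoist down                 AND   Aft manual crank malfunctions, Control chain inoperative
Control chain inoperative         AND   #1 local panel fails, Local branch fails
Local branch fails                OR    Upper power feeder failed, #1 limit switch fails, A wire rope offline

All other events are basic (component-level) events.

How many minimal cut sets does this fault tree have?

Local branch fails [OR]: union of children's cut sets → 3 cut set(s).
Control chain inoperative [AND]: one cut set from each child combined → 1 × 3 = 3 cut set(s).
Backup hoist down [AND]: one cut set from each child combined → 1 × 3 = 3 cut set(s).
Remote branch fails [AND]: one cut set from each child combined → 1 × 1 × 1 = 1 cut set(s).
Power feed fails [AND]: one cut set from each child combined → 1 × 1 = 1 cut set(s).
Hoist path fails [AND]: one cut set from each child combined → 1 × 1 × 1 = 1 cut set(s).
Local branch 2 unavailable [OR]: union of children's cut sets → 2 cut set(s).
Control chain 2 fails [OR]: union of children's cut sets → 6 cut set(s).
Dam spillway gate fails to open [AND]: one cut set from each child combined → 6 × 1 = 6 cut set(s).
Minimal cut sets: {#1 local panel fails, Aft manual crank malfunctions, Backup limit switch 2 trips, Upper power feeder failed}; {#1 limit switch fails, #1 local panel fails, Aft manual crank malfunctions, Backup limit switch 2 trips}; {#1 local panel fails, A wire rope offline, Aft manual crank malfunctions, Backup limit switch 2 trips}; {#2 hoist motor degraded, #3 position sensor failed, Aft gearbox is inoperative, Backup limit switch 2 trips, Redundant brake is inoperative}; {Backup limit switch 2 trips, Remote link failed}; {Auxiliary manual crank 2 is down, Backup limit switch 2 trips, Emergency local panel 2 faulted, Left power feeder 2 fails}.

6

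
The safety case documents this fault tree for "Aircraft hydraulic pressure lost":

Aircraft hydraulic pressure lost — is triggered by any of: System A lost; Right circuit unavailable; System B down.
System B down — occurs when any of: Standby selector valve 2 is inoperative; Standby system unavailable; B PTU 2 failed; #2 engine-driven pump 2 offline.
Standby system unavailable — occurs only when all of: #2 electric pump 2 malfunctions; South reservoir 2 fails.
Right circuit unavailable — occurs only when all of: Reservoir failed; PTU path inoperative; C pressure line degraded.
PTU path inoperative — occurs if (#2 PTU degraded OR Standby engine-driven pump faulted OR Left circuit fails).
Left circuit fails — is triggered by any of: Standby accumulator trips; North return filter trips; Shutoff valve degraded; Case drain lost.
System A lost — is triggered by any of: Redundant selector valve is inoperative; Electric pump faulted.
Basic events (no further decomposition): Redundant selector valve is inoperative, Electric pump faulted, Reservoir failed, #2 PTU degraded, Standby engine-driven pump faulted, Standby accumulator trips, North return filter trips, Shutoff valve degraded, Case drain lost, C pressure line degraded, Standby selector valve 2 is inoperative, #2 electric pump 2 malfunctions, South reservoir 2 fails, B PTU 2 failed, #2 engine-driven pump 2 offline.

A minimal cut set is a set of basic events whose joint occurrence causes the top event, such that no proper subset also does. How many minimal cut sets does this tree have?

System A lost [OR]: union of children's cut sets → 2 cut set(s).
Left circuit fails [OR]: union of children's cut sets → 4 cut set(s).
PTU path inoperative [OR]: union of children's cut sets → 6 cut set(s).
Right circuit unavailable [AND]: one cut set from each child combined → 1 × 6 × 1 = 6 cut set(s).
Standby system unavailable [AND]: one cut set from each child combined → 1 × 1 = 1 cut set(s).
System B down [OR]: union of children's cut sets → 4 cut set(s).
Aircraft hydraulic pressure lost [OR]: union of children's cut sets → 12 cut set(s).

12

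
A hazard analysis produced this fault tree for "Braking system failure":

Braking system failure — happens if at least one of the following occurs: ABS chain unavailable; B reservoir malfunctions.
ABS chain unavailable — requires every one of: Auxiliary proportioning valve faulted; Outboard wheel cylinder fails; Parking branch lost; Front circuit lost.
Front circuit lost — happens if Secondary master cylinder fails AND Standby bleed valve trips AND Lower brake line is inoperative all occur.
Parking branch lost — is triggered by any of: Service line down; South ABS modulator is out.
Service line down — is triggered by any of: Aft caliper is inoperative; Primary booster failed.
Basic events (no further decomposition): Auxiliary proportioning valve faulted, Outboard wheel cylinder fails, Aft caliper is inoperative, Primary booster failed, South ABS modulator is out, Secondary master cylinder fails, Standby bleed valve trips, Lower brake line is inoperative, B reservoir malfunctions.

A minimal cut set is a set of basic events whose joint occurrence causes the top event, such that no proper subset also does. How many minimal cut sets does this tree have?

4

Service line down [OR]: union of children's cut sets → 2 cut set(s).
Parking branch lost [OR]: union of children's cut sets → 3 cut set(s).
Front circuit lost [AND]: one cut set from each child combined → 1 × 1 × 1 = 1 cut set(s).
ABS chain unavailable [AND]: one cut set from each child combined → 1 × 1 × 3 × 1 = 3 cut set(s).
Braking system failure [OR]: union of children's cut sets → 4 cut set(s).
Minimal cut sets: {Aft caliper is inoperative, Auxiliary proportioning valve faulted, Lower brake line is inoperative, Outboard wheel cylinder fails, Secondary master cylinder fails, Standby bleed valve trips}; {Auxiliary proportioning valve faulted, Lower brake line is inoperative, Outboard wheel cylinder fails, Primary booster failed, Secondary master cylinder fails, Standby bleed valve trips}; {Auxiliary proportioning valve faulted, Lower brake line is inoperative, Outboard wheel cylinder fails, Secondary master cylinder fails, South ABS modulator is out, Standby bleed valve trips}; {B reservoir malfunctions}.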